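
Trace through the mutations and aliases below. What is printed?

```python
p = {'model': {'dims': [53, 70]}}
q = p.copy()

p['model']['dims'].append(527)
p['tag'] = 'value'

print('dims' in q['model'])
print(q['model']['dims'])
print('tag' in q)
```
True
[53, 70, 527]
False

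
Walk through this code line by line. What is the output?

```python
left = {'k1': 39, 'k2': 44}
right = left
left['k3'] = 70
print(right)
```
{'k1': 39, 'k2': 44, 'k3': 70}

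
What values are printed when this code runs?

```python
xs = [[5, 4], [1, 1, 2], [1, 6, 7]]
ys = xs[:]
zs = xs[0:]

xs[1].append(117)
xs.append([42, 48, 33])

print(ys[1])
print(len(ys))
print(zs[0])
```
[1, 1, 2, 117]
3
[5, 4]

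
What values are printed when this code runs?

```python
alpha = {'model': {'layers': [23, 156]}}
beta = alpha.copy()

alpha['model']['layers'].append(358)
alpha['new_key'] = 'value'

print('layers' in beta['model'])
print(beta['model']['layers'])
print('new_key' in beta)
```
True
[23, 156, 358]
False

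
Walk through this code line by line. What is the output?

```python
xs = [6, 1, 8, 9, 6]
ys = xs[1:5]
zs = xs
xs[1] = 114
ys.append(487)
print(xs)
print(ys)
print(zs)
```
[6, 114, 8, 9, 6]
[1, 8, 9, 6, 487]
[6, 114, 8, 9, 6]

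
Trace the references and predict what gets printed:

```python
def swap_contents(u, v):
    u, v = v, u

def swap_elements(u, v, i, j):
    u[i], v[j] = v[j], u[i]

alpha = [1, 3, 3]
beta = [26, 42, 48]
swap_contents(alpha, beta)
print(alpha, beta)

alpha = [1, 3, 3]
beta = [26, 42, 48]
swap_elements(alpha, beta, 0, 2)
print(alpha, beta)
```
[1, 3, 3] [26, 42, 48]
[48, 3, 3] [26, 42, 1]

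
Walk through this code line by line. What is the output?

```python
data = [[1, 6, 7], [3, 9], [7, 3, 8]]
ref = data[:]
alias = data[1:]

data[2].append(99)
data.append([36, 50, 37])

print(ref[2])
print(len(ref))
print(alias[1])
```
[7, 3, 8, 99]
3
[7, 3, 8, 99]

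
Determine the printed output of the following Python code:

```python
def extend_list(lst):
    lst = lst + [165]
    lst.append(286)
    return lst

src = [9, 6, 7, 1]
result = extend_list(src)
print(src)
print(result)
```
[9, 6, 7, 1]
[9, 6, 7, 1, 165, 286]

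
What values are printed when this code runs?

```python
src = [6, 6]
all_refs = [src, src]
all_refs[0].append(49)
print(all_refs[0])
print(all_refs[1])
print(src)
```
[6, 6, 49]
[6, 6, 49]
[6, 6, 49]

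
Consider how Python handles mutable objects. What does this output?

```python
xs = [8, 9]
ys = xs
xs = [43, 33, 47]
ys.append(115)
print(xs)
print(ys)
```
[43, 33, 47]
[8, 9, 115]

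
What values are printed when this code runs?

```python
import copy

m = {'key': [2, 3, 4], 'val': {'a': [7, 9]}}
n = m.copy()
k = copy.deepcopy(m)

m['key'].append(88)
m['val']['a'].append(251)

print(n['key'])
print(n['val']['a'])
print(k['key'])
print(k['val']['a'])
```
[2, 3, 4, 88]
[7, 9, 251]
[2, 3, 4]
[7, 9]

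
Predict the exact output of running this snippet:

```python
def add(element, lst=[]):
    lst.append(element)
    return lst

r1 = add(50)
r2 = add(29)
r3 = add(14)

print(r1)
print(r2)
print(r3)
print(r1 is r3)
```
[50, 29, 14]
[50, 29, 14]
[50, 29, 14]
True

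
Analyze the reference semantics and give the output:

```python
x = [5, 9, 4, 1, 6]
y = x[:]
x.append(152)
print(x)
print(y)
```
[5, 9, 4, 1, 6, 152]
[5, 9, 4, 1, 6]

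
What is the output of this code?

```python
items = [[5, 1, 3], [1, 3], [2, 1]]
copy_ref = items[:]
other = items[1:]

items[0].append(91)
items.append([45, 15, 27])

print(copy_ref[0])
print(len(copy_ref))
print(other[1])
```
[5, 1, 3, 91]
3
[2, 1]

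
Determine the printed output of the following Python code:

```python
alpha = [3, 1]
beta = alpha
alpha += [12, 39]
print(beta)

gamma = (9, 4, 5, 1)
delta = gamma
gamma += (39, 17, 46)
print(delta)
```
[3, 1, 12, 39]
(9, 4, 5, 1)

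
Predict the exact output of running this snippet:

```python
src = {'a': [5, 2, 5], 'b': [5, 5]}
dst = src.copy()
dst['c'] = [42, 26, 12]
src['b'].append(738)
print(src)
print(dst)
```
{'a': [5, 2, 5], 'b': [5, 5, 738]}
{'a': [5, 2, 5], 'b': [5, 5, 738], 'c': [42, 26, 12]}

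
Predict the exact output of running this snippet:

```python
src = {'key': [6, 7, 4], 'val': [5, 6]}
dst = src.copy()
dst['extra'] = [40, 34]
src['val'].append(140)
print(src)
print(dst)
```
{'key': [6, 7, 4], 'val': [5, 6, 140]}
{'key': [6, 7, 4], 'val': [5, 6, 140], 'extra': [40, 34]}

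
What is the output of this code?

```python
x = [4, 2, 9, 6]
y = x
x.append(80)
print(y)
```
[4, 2, 9, 6, 80]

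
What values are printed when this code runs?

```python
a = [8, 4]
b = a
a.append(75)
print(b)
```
[8, 4, 75]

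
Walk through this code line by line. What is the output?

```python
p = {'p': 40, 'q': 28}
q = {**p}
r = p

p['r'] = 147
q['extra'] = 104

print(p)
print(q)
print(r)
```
{'p': 40, 'q': 28, 'r': 147}
{'p': 40, 'q': 28, 'extra': 104}
{'p': 40, 'q': 28, 'r': 147}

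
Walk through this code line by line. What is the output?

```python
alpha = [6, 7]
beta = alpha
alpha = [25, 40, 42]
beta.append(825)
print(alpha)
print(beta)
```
[25, 40, 42]
[6, 7, 825]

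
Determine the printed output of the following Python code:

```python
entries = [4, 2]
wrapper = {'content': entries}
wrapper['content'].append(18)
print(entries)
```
[4, 2, 18]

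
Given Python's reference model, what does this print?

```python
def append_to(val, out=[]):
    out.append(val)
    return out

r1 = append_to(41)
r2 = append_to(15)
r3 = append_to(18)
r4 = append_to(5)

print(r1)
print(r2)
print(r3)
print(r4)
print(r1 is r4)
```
[41, 15, 18, 5]
[41, 15, 18, 5]
[41, 15, 18, 5]
[41, 15, 18, 5]
True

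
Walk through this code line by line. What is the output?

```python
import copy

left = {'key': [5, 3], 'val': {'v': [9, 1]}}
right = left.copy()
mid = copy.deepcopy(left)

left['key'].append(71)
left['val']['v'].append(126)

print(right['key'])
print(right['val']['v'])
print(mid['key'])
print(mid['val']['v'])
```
[5, 3, 71]
[9, 1, 126]
[5, 3]
[9, 1]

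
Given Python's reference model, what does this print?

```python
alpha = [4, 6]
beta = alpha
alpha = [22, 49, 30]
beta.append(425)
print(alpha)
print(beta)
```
[22, 49, 30]
[4, 6, 425]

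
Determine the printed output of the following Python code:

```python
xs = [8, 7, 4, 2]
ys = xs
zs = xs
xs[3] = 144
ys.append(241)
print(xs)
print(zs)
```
[8, 7, 4, 144, 241]
[8, 7, 4, 144, 241]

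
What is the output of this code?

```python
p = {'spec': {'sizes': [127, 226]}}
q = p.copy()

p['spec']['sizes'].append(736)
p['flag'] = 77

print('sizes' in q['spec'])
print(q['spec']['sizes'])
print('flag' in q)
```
True
[127, 226, 736]
False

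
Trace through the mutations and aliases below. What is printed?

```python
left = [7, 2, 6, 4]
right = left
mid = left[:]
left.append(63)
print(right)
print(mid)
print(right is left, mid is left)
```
[7, 2, 6, 4, 63]
[7, 2, 6, 4]
True False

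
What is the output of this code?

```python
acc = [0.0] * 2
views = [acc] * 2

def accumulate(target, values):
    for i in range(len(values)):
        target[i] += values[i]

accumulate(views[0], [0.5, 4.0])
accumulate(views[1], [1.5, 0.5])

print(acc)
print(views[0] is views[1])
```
[2.0, 4.5]
True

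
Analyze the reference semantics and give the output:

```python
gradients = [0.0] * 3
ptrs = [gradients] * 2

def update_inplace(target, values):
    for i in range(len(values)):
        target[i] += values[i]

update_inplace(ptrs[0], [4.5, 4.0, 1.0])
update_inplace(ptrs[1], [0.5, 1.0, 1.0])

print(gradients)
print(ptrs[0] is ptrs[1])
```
[5.0, 5.0, 2.0]
True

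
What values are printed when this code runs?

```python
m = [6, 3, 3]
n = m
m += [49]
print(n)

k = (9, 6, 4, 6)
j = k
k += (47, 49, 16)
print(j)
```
[6, 3, 3, 49]
(9, 6, 4, 6)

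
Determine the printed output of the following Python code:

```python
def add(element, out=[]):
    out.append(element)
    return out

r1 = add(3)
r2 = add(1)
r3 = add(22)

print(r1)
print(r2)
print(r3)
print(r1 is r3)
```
[3, 1, 22]
[3, 1, 22]
[3, 1, 22]
True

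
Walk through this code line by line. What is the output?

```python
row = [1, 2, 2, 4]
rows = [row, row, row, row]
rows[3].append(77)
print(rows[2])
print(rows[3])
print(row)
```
[1, 2, 2, 4, 77]
[1, 2, 2, 4, 77]
[1, 2, 2, 4, 77]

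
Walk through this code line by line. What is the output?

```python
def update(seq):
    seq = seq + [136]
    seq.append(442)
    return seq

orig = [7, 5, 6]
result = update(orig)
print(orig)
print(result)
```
[7, 5, 6]
[7, 5, 6, 136, 442]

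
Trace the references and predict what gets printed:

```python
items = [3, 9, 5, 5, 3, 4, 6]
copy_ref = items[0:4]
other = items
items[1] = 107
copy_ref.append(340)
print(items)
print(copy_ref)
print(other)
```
[3, 107, 5, 5, 3, 4, 6]
[3, 9, 5, 5, 340]
[3, 107, 5, 5, 3, 4, 6]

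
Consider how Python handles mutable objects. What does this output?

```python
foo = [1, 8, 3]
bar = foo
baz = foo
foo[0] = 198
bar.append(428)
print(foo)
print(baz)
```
[198, 8, 3, 428]
[198, 8, 3, 428]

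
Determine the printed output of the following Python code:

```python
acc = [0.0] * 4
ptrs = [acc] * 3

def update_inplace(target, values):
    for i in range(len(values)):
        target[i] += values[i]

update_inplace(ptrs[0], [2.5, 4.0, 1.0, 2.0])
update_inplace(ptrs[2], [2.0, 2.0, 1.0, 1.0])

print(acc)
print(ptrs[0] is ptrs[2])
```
[4.5, 6.0, 2.0, 3.0]
True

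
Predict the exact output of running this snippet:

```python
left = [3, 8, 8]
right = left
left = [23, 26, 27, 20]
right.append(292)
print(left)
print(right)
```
[23, 26, 27, 20]
[3, 8, 8, 292]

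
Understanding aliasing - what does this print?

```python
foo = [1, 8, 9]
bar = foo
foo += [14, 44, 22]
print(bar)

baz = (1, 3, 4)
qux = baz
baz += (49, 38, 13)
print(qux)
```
[1, 8, 9, 14, 44, 22]
(1, 3, 4)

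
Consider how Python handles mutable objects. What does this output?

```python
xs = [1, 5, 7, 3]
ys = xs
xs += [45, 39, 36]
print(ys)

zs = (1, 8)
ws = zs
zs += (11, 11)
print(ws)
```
[1, 5, 7, 3, 45, 39, 36]
(1, 8)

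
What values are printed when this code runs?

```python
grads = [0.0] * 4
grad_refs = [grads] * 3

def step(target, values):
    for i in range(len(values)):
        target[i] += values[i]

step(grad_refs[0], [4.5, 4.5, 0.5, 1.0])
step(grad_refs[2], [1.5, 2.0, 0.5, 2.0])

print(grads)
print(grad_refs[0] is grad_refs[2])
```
[6.0, 6.5, 1.0, 3.0]
True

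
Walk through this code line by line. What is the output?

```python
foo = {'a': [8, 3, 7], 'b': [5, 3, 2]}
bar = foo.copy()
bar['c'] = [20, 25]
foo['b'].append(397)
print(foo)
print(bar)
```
{'a': [8, 3, 7], 'b': [5, 3, 2, 397]}
{'a': [8, 3, 7], 'b': [5, 3, 2, 397], 'c': [20, 25]}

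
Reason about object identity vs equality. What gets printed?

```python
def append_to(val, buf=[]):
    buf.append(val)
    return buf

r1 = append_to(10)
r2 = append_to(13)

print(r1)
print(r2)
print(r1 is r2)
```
[10, 13]
[10, 13]
True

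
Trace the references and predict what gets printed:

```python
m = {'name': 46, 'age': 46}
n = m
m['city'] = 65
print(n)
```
{'name': 46, 'age': 46, 'city': 65}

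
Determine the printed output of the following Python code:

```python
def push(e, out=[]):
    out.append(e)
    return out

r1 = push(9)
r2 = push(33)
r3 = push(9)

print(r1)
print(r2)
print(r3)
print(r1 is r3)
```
[9, 33, 9]
[9, 33, 9]
[9, 33, 9]
True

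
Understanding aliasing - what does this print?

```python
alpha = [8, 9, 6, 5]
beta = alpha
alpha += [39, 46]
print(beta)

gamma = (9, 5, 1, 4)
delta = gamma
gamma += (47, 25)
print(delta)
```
[8, 9, 6, 5, 39, 46]
(9, 5, 1, 4)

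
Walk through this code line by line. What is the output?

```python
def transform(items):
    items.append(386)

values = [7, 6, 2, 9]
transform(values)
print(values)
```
[7, 6, 2, 9, 386]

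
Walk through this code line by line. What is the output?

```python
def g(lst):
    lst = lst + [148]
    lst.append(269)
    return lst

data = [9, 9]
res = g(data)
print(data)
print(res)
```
[9, 9]
[9, 9, 148, 269]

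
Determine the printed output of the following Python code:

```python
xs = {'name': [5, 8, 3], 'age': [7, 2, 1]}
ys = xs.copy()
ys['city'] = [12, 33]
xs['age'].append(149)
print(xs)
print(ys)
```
{'name': [5, 8, 3], 'age': [7, 2, 1, 149]}
{'name': [5, 8, 3], 'age': [7, 2, 1, 149], 'city': [12, 33]}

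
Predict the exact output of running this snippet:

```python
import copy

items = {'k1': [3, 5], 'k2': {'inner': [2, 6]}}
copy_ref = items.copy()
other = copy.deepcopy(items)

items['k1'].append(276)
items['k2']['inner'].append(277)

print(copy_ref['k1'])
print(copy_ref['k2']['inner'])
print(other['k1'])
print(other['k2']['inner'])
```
[3, 5, 276]
[2, 6, 277]
[3, 5]
[2, 6]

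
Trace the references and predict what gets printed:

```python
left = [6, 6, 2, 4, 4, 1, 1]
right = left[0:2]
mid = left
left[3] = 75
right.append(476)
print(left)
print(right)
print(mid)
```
[6, 6, 2, 75, 4, 1, 1]
[6, 6, 476]
[6, 6, 2, 75, 4, 1, 1]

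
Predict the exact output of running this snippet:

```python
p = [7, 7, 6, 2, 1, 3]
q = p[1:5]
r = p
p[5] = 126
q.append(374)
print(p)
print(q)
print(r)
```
[7, 7, 6, 2, 1, 126]
[7, 6, 2, 1, 374]
[7, 7, 6, 2, 1, 126]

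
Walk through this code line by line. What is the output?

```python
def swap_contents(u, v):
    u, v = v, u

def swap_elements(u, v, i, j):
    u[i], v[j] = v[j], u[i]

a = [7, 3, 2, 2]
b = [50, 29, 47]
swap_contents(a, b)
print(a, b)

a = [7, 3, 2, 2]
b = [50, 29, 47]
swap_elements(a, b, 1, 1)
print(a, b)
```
[7, 3, 2, 2] [50, 29, 47]
[7, 29, 2, 2] [50, 3, 47]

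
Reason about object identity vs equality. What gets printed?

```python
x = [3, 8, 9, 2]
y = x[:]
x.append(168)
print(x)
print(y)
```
[3, 8, 9, 2, 168]
[3, 8, 9, 2]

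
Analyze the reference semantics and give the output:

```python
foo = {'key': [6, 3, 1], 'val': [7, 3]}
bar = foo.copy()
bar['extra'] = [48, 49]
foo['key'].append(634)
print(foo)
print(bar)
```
{'key': [6, 3, 1, 634], 'val': [7, 3]}
{'key': [6, 3, 1, 634], 'val': [7, 3], 'extra': [48, 49]}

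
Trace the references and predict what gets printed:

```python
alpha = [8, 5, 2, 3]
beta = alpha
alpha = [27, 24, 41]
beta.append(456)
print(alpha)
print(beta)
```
[27, 24, 41]
[8, 5, 2, 3, 456]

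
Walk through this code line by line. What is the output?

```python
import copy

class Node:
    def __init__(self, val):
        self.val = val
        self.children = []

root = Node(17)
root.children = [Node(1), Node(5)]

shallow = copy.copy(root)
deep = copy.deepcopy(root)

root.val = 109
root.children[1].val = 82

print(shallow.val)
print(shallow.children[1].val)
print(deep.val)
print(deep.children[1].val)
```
17
82
17
5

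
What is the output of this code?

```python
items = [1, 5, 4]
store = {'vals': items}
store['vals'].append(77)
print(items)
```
[1, 5, 4, 77]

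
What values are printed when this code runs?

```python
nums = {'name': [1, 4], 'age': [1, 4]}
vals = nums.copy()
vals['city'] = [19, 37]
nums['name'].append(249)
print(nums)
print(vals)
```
{'name': [1, 4, 249], 'age': [1, 4]}
{'name': [1, 4, 249], 'age': [1, 4], 'city': [19, 37]}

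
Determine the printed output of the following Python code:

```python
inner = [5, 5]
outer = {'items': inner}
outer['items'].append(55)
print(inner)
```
[5, 5, 55]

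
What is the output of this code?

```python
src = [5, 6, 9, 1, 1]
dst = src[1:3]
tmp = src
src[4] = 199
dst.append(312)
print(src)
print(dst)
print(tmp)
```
[5, 6, 9, 1, 199]
[6, 9, 312]
[5, 6, 9, 1, 199]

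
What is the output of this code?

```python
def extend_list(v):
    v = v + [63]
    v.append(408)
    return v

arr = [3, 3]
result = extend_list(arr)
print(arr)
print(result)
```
[3, 3]
[3, 3, 63, 408]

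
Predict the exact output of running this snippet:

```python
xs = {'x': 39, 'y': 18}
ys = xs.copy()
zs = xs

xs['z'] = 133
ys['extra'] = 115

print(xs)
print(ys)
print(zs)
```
{'x': 39, 'y': 18, 'z': 133}
{'x': 39, 'y': 18, 'extra': 115}
{'x': 39, 'y': 18, 'z': 133}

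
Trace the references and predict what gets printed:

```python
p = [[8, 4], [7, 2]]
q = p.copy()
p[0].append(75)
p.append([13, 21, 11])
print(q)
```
[[8, 4, 75], [7, 2]]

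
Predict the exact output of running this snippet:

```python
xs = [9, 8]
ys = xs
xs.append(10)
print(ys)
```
[9, 8, 10]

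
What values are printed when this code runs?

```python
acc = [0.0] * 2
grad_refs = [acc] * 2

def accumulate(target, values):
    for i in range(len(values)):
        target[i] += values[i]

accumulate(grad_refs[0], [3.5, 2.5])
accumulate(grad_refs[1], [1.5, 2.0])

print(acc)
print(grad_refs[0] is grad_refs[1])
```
[5.0, 4.5]
True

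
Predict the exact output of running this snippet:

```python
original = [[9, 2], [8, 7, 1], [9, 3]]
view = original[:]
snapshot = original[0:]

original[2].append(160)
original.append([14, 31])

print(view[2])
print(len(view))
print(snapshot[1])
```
[9, 3, 160]
3
[8, 7, 1]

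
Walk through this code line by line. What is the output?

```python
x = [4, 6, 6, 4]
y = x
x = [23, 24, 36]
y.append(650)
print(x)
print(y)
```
[23, 24, 36]
[4, 6, 6, 4, 650]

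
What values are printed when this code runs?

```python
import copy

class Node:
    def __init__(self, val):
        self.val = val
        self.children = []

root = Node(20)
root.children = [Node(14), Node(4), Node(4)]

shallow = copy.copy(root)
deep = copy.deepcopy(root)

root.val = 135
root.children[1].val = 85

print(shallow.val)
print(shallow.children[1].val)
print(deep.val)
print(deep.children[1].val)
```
20
85
20
4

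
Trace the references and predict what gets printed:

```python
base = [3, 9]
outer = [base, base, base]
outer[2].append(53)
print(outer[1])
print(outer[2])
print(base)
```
[3, 9, 53]
[3, 9, 53]
[3, 9, 53]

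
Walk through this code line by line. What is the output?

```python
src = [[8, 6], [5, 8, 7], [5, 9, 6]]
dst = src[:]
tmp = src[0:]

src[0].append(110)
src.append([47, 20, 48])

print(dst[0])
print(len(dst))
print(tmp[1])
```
[8, 6, 110]
3
[5, 8, 7]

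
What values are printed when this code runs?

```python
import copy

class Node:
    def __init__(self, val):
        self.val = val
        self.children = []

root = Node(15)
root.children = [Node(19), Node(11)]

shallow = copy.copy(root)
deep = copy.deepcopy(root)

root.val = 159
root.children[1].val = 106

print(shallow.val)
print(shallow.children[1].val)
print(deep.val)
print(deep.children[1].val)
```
15
106
15
11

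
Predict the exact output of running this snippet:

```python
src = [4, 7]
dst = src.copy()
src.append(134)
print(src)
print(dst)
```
[4, 7, 134]
[4, 7]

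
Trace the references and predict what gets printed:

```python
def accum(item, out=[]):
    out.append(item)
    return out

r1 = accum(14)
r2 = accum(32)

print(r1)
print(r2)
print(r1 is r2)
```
[14, 32]
[14, 32]
True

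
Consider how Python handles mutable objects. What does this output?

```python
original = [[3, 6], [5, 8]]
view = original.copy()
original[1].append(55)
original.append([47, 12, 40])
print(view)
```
[[3, 6], [5, 8, 55]]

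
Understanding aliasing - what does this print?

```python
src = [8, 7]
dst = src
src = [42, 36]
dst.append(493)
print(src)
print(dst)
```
[42, 36]
[8, 7, 493]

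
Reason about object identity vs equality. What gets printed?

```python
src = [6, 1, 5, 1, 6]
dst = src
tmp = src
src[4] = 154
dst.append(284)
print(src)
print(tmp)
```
[6, 1, 5, 1, 154, 284]
[6, 1, 5, 1, 154, 284]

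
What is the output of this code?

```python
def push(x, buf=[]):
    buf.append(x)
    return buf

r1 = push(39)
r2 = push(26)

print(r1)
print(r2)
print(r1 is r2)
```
[39, 26]
[39, 26]
True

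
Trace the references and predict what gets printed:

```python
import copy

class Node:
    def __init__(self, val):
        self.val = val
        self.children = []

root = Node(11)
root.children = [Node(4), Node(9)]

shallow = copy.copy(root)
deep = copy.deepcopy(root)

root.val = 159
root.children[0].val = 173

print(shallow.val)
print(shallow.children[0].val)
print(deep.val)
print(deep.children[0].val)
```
11
173
11
4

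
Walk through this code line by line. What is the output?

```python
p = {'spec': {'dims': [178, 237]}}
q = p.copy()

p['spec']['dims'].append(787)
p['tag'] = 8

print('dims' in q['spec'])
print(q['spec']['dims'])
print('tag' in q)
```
True
[178, 237, 787]
False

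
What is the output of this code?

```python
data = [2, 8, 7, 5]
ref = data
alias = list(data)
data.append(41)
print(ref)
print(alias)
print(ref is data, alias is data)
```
[2, 8, 7, 5, 41]
[2, 8, 7, 5]
True False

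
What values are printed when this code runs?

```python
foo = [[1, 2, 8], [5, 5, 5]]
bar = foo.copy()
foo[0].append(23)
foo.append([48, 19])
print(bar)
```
[[1, 2, 8, 23], [5, 5, 5]]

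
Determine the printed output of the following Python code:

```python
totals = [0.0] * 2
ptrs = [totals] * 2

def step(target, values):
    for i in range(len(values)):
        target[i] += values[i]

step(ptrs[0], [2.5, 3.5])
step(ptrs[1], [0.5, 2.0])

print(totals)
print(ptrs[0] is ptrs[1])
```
[3.0, 5.5]
True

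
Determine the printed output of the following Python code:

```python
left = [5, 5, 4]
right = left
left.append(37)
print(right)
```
[5, 5, 4, 37]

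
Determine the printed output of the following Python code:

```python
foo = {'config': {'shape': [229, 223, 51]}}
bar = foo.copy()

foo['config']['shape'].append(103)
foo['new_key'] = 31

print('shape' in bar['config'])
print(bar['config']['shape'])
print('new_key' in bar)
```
True
[229, 223, 51, 103]
False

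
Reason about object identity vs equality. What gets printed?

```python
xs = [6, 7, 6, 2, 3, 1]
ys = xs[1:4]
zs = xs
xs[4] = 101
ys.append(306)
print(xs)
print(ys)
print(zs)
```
[6, 7, 6, 2, 101, 1]
[7, 6, 2, 306]
[6, 7, 6, 2, 101, 1]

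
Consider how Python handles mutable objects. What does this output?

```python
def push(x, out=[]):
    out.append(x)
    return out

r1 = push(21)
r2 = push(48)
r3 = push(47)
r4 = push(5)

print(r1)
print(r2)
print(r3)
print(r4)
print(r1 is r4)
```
[21, 48, 47, 5]
[21, 48, 47, 5]
[21, 48, 47, 5]
[21, 48, 47, 5]
True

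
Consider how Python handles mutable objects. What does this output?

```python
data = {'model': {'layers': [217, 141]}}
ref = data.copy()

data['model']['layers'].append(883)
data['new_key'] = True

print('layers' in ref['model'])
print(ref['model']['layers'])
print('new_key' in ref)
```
True
[217, 141, 883]
False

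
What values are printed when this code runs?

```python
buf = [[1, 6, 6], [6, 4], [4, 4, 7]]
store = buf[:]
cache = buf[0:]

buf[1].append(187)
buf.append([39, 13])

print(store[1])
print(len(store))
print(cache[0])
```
[6, 4, 187]
3
[1, 6, 6]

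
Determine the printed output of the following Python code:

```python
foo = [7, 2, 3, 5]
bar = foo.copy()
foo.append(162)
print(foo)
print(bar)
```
[7, 2, 3, 5, 162]
[7, 2, 3, 5]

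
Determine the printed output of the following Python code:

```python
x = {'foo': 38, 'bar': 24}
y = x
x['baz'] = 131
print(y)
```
{'foo': 38, 'bar': 24, 'baz': 131}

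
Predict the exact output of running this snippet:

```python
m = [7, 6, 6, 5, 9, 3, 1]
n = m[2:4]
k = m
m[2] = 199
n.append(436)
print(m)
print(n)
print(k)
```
[7, 6, 199, 5, 9, 3, 1]
[6, 5, 436]
[7, 6, 199, 5, 9, 3, 1]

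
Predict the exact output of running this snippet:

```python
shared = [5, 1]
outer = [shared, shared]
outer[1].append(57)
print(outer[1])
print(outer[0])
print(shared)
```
[5, 1, 57]
[5, 1, 57]
[5, 1, 57]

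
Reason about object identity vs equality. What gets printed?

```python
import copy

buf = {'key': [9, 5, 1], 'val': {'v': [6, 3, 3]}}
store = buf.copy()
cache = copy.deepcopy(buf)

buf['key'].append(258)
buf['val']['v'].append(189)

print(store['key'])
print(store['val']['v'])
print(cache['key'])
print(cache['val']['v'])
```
[9, 5, 1, 258]
[6, 3, 3, 189]
[9, 5, 1]
[6, 3, 3]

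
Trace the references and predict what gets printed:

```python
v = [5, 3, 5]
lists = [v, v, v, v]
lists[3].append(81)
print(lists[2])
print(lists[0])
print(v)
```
[5, 3, 5, 81]
[5, 3, 5, 81]
[5, 3, 5, 81]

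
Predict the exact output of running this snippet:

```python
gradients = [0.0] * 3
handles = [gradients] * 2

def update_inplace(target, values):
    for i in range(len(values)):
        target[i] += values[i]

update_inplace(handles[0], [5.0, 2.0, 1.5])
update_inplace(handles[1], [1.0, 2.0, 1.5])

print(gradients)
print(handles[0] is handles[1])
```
[6.0, 4.0, 3.0]
True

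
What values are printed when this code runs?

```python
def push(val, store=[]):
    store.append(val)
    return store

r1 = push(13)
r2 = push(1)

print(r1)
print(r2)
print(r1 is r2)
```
[13, 1]
[13, 1]
True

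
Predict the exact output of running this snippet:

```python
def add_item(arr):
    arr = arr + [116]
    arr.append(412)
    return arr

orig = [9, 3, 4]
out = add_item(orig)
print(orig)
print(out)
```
[9, 3, 4]
[9, 3, 4, 116, 412]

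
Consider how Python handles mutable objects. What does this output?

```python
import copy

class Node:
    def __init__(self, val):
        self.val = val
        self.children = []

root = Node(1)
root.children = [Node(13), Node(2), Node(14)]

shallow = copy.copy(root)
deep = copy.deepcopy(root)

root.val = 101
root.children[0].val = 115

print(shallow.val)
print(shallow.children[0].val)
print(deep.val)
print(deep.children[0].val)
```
1
115
1
13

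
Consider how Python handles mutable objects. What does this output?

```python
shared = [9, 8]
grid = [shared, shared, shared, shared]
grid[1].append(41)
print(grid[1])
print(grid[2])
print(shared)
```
[9, 8, 41]
[9, 8, 41]
[9, 8, 41]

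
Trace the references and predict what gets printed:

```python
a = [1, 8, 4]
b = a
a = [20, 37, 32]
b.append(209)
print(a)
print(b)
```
[20, 37, 32]
[1, 8, 4, 209]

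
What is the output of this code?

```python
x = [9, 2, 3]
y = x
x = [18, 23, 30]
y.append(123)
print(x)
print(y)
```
[18, 23, 30]
[9, 2, 3, 123]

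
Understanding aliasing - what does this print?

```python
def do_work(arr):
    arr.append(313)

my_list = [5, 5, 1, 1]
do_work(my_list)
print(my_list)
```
[5, 5, 1, 1, 313]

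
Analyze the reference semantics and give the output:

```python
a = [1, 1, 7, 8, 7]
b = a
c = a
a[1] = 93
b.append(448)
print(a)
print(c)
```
[1, 93, 7, 8, 7, 448]
[1, 93, 7, 8, 7, 448]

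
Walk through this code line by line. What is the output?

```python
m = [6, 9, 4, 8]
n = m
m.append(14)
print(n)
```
[6, 9, 4, 8, 14]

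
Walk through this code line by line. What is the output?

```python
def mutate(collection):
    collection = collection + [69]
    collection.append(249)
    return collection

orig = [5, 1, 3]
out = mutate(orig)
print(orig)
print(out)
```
[5, 1, 3]
[5, 1, 3, 69, 249]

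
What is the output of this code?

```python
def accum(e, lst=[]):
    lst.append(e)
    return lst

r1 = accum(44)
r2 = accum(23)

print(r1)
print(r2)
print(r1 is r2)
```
[44, 23]
[44, 23]
True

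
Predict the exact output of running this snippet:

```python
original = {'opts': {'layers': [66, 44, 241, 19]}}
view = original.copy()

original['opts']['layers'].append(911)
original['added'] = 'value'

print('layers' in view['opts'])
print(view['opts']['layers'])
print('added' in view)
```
True
[66, 44, 241, 19, 911]
False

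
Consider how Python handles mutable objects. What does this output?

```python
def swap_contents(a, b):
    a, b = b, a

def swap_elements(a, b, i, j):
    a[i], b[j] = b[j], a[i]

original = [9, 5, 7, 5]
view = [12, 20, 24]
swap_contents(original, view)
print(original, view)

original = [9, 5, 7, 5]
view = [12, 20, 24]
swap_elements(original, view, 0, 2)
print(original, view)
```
[9, 5, 7, 5] [12, 20, 24]
[24, 5, 7, 5] [12, 20, 9]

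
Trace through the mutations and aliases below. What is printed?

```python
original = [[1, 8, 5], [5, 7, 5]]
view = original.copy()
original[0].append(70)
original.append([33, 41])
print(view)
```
[[1, 8, 5, 70], [5, 7, 5]]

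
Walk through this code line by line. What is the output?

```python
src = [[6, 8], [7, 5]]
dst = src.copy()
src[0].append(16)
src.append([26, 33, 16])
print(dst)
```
[[6, 8, 16], [7, 5]]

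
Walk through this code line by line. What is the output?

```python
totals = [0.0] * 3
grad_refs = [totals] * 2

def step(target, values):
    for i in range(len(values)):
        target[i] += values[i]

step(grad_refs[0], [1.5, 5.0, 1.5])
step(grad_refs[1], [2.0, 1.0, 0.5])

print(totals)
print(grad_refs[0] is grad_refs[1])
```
[3.5, 6.0, 2.0]
True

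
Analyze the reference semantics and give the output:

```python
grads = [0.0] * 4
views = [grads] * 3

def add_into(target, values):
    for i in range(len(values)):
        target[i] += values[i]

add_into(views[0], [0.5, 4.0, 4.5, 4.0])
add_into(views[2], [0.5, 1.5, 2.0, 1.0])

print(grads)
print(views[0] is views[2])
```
[1.0, 5.5, 6.5, 5.0]
True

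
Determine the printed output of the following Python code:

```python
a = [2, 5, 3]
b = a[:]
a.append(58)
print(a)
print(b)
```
[2, 5, 3, 58]
[2, 5, 3]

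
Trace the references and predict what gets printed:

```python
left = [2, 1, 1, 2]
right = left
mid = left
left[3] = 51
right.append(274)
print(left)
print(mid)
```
[2, 1, 1, 51, 274]
[2, 1, 1, 51, 274]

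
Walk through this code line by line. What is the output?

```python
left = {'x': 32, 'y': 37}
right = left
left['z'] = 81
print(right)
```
{'x': 32, 'y': 37, 'z': 81}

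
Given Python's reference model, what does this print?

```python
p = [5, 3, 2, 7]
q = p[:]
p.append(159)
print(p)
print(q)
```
[5, 3, 2, 7, 159]
[5, 3, 2, 7]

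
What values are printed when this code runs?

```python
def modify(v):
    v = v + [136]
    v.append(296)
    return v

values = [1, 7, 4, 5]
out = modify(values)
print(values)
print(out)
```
[1, 7, 4, 5]
[1, 7, 4, 5, 136, 296]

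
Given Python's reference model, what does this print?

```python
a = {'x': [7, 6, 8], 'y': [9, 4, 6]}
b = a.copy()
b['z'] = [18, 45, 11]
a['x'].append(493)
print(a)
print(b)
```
{'x': [7, 6, 8, 493], 'y': [9, 4, 6]}
{'x': [7, 6, 8, 493], 'y': [9, 4, 6], 'z': [18, 45, 11]}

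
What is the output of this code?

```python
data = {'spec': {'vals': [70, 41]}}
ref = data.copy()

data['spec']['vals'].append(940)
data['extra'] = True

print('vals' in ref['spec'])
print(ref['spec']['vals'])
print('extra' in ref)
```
True
[70, 41, 940]
False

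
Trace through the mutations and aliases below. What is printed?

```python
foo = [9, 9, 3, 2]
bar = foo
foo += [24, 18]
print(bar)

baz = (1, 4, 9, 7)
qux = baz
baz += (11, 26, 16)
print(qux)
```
[9, 9, 3, 2, 24, 18]
(1, 4, 9, 7)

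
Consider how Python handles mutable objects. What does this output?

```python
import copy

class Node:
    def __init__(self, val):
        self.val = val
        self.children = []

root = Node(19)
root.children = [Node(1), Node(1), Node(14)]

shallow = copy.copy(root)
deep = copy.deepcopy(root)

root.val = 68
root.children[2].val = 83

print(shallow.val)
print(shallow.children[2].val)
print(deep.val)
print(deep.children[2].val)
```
19
83
19
14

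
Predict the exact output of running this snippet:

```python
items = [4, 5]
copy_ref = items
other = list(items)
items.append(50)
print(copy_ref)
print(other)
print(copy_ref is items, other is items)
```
[4, 5, 50]
[4, 5]
True False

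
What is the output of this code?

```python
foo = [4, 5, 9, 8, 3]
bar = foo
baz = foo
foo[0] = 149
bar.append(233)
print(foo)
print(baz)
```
[149, 5, 9, 8, 3, 233]
[149, 5, 9, 8, 3, 233]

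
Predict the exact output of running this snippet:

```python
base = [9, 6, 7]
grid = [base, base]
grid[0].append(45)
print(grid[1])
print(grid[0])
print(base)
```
[9, 6, 7, 45]
[9, 6, 7, 45]
[9, 6, 7, 45]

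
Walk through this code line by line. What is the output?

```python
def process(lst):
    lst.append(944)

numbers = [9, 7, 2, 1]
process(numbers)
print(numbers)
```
[9, 7, 2, 1, 944]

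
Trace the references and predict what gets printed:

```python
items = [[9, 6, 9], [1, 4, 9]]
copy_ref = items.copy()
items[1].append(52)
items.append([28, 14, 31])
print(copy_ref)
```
[[9, 6, 9], [1, 4, 9, 52]]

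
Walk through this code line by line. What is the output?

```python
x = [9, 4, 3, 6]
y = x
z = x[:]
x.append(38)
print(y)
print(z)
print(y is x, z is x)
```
[9, 4, 3, 6, 38]
[9, 4, 3, 6]
True False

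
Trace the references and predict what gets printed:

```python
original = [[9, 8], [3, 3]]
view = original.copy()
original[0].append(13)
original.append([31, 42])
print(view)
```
[[9, 8, 13], [3, 3]]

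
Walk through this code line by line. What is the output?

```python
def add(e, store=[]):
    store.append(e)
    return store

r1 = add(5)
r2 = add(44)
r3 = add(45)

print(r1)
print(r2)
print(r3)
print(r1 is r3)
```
[5, 44, 45]
[5, 44, 45]
[5, 44, 45]
True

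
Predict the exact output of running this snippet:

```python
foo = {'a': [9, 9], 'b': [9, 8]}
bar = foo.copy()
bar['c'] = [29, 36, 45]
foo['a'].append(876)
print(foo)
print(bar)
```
{'a': [9, 9, 876], 'b': [9, 8]}
{'a': [9, 9, 876], 'b': [9, 8], 'c': [29, 36, 45]}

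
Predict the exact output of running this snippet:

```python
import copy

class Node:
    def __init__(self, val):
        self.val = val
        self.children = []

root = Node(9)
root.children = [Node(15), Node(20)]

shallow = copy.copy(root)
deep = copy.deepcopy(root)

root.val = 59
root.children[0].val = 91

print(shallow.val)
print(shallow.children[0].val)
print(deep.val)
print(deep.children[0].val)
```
9
91
9
15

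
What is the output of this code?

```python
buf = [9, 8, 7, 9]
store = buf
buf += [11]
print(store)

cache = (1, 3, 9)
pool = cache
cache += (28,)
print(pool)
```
[9, 8, 7, 9, 11]
(1, 3, 9)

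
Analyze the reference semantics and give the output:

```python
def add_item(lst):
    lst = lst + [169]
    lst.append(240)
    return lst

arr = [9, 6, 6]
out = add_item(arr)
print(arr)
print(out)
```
[9, 6, 6]
[9, 6, 6, 169, 240]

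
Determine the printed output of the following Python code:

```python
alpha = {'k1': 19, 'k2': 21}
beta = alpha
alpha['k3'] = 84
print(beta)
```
{'k1': 19, 'k2': 21, 'k3': 84}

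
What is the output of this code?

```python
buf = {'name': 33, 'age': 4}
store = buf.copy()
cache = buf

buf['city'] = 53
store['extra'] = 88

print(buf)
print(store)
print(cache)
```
{'name': 33, 'age': 4, 'city': 53}
{'name': 33, 'age': 4, 'extra': 88}
{'name': 33, 'age': 4, 'city': 53}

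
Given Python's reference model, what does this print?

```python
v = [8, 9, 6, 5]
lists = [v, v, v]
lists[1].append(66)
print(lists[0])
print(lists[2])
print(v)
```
[8, 9, 6, 5, 66]
[8, 9, 6, 5, 66]
[8, 9, 6, 5, 66]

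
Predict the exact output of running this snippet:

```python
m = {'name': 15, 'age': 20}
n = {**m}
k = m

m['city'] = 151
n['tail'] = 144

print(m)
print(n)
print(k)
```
{'name': 15, 'age': 20, 'city': 151}
{'name': 15, 'age': 20, 'tail': 144}
{'name': 15, 'age': 20, 'city': 151}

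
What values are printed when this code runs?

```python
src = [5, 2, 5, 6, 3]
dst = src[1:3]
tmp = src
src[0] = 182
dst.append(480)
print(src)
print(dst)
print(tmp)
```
[182, 2, 5, 6, 3]
[2, 5, 480]
[182, 2, 5, 6, 3]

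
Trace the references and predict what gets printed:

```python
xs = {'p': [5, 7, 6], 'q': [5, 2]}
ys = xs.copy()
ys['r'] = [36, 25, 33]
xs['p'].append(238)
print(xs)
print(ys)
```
{'p': [5, 7, 6, 238], 'q': [5, 2]}
{'p': [5, 7, 6, 238], 'q': [5, 2], 'r': [36, 25, 33]}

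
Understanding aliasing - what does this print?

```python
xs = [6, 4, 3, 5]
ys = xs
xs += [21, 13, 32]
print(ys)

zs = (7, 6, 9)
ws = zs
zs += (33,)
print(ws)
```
[6, 4, 3, 5, 21, 13, 32]
(7, 6, 9)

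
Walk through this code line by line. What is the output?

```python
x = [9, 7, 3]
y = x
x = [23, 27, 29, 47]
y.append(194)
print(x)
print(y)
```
[23, 27, 29, 47]
[9, 7, 3, 194]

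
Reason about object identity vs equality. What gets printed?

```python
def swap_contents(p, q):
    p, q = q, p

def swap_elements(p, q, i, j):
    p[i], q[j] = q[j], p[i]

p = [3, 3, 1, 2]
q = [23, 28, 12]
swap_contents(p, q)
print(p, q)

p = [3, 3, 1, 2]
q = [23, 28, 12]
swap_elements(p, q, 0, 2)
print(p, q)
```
[3, 3, 1, 2] [23, 28, 12]
[12, 3, 1, 2] [23, 28, 3]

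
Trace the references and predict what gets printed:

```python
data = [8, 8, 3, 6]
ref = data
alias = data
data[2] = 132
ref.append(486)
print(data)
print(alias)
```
[8, 8, 132, 6, 486]
[8, 8, 132, 6, 486]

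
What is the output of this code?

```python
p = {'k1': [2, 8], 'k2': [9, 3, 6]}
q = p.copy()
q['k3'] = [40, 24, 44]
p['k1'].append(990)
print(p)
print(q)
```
{'k1': [2, 8, 990], 'k2': [9, 3, 6]}
{'k1': [2, 8, 990], 'k2': [9, 3, 6], 'k3': [40, 24, 44]}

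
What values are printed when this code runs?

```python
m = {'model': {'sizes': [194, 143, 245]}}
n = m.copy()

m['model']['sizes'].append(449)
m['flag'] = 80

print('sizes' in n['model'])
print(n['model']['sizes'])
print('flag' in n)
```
True
[194, 143, 245, 449]
False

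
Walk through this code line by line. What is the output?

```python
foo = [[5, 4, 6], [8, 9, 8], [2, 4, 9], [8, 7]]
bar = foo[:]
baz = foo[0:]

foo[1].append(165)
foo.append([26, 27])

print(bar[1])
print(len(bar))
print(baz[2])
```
[8, 9, 8, 165]
4
[2, 4, 9]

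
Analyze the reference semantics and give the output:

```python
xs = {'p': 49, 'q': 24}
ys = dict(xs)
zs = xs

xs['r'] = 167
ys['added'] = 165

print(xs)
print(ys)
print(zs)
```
{'p': 49, 'q': 24, 'r': 167}
{'p': 49, 'q': 24, 'added': 165}
{'p': 49, 'q': 24, 'r': 167}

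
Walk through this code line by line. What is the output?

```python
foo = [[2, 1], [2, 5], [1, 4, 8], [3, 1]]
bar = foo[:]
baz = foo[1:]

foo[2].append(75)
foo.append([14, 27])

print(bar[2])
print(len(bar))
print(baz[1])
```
[1, 4, 8, 75]
4
[1, 4, 8, 75]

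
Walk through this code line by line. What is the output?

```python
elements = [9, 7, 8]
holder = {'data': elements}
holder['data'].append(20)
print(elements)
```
[9, 7, 8, 20]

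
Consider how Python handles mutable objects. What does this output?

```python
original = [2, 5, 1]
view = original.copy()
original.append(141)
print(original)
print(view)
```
[2, 5, 1, 141]
[2, 5, 1]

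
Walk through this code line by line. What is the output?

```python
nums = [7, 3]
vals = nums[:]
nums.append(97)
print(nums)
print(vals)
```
[7, 3, 97]
[7, 3]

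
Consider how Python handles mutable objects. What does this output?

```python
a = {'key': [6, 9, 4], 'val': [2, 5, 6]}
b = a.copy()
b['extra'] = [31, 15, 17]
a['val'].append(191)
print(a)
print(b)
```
{'key': [6, 9, 4], 'val': [2, 5, 6, 191]}
{'key': [6, 9, 4], 'val': [2, 5, 6, 191], 'extra': [31, 15, 17]}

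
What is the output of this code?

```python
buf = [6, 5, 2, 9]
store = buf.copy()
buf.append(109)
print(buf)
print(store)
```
[6, 5, 2, 9, 109]
[6, 5, 2, 9]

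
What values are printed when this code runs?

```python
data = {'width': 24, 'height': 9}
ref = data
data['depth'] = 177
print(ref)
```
{'width': 24, 'height': 9, 'depth': 177}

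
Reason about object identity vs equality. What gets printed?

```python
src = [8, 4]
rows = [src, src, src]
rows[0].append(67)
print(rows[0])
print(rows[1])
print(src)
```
[8, 4, 67]
[8, 4, 67]
[8, 4, 67]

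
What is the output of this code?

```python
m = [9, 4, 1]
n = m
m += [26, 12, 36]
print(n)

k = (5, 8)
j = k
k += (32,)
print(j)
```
[9, 4, 1, 26, 12, 36]
(5, 8)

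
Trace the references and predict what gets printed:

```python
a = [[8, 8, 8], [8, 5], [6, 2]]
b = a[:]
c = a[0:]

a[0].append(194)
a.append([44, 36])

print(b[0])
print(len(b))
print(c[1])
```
[8, 8, 8, 194]
3
[8, 5]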